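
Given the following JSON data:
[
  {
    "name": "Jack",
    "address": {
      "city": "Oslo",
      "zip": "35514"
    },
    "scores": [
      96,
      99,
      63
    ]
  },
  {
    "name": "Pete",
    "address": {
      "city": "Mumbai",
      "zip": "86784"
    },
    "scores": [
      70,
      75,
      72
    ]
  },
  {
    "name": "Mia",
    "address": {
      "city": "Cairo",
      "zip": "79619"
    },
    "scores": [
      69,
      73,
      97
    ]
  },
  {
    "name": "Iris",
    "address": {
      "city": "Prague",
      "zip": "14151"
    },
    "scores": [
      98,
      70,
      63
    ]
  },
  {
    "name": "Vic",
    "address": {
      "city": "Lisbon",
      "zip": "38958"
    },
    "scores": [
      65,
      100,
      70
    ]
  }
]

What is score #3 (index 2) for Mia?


Path: records[2].scores[2]
Value: 97

ANSWER: 97


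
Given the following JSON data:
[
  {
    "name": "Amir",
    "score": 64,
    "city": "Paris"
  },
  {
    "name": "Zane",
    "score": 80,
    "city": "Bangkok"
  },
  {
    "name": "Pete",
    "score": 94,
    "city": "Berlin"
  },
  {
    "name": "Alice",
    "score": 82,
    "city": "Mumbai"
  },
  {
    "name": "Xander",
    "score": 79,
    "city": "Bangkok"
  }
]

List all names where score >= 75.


Filtering records where score >= 75:
  Amir (score=64) -> no
  Zane (score=80) -> YES
  Pete (score=94) -> YES
  Alice (score=82) -> YES
  Xander (score=79) -> YES


ANSWER: Zane, Pete, Alice, Xander


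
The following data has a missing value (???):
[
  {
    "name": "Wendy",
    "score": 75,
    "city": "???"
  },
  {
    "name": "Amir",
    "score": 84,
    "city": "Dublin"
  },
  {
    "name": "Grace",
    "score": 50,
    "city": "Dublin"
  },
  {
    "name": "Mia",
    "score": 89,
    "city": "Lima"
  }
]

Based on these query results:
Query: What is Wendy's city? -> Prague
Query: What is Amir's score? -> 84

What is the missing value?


The missing value is Wendy's city
From query: Wendy's city = Prague

ANSWER: Prague


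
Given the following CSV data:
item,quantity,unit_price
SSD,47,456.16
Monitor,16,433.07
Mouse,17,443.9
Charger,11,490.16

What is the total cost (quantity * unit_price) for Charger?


Row: Charger
quantity = 11
unit_price = 490.16
total = 11 * 490.16 = 5391.76

ANSWER: 5391.76


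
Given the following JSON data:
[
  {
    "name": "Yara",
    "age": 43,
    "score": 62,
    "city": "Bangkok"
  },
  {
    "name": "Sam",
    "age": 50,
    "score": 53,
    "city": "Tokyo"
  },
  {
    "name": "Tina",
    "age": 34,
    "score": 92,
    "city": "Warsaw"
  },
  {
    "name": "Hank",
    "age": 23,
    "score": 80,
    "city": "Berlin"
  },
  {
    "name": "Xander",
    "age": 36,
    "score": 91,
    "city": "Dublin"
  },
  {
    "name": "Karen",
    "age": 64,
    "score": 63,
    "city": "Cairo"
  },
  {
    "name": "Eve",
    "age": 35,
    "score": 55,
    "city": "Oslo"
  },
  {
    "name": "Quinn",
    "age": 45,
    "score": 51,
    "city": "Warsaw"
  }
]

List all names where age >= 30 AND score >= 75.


Checking both conditions:
  Yara (age=43, score=62) -> no
  Sam (age=50, score=53) -> no
  Tina (age=34, score=92) -> YES
  Hank (age=23, score=80) -> no
  Xander (age=36, score=91) -> YES
  Karen (age=64, score=63) -> no
  Eve (age=35, score=55) -> no
  Quinn (age=45, score=51) -> no


ANSWER: Tina, Xander


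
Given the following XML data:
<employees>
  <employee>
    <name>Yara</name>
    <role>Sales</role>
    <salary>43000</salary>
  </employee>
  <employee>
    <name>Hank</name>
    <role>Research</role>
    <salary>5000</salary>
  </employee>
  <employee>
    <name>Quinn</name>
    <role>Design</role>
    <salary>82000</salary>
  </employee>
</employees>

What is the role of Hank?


Searching for <employee> with <name>Hank</name>
Found at position 2
<role>Research</role>

ANSWER: Research


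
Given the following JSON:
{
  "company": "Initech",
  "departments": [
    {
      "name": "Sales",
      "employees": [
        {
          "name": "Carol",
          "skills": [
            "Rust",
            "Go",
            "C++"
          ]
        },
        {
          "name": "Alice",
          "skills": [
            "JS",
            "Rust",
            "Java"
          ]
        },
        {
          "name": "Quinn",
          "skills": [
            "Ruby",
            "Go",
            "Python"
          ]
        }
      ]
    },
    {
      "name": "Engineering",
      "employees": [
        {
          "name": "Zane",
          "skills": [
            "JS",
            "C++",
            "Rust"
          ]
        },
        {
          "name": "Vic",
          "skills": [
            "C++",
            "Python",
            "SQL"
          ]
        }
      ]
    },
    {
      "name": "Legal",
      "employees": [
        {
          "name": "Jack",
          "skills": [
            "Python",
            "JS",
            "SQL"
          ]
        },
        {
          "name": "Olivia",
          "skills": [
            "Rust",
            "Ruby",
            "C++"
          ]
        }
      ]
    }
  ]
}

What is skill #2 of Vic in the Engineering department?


Path: departments[1].employees[1].skills[1]
Value: Python

ANSWER: Python


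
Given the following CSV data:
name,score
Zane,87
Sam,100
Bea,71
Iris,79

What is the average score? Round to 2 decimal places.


Scores: 87, 100, 71, 79
Sum = 337
Count = 4
Average = 337 / 4 = 84.25

ANSWER: 84.25


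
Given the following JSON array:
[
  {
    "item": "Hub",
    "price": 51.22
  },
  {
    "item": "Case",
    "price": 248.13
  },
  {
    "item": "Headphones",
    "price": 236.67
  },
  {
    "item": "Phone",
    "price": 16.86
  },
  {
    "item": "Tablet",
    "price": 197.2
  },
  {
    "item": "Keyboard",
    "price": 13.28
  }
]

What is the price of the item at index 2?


Array index 2 -> Headphones
price = 236.67

ANSWER: 236.67


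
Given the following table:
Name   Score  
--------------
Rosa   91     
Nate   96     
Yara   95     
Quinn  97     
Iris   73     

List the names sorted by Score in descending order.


Sorting by Score (descending):
  Quinn: 97
  Nate: 96
  Yara: 95
  Rosa: 91
  Iris: 73


ANSWER: Quinn, Nate, Yara, Rosa, Iris


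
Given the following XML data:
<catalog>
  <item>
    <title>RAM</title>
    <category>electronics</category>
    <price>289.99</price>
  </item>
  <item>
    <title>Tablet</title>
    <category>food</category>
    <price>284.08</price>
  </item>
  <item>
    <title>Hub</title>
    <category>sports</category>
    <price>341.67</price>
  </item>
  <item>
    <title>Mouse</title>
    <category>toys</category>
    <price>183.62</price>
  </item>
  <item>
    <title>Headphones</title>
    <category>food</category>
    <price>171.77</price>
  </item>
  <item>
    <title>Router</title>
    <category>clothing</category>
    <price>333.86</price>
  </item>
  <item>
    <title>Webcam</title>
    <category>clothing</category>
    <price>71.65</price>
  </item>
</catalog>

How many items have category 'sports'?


Scanning <item> elements for <category>sports</category>:
  Item 3: Hub -> MATCH
Count: 1

ANSWER: 1


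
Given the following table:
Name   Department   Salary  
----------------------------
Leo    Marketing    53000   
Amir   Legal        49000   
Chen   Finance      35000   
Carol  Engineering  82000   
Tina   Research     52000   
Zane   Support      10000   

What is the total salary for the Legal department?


Legal department members:
  Amir: 49000
Total = 49000 = 49000

ANSWER: 49000


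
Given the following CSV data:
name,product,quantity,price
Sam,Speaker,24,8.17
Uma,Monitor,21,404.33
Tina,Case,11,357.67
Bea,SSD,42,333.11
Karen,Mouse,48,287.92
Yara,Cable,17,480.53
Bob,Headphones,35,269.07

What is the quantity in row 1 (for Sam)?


Row 1: Sam
Column 'quantity' = 24

ANSWER: 24


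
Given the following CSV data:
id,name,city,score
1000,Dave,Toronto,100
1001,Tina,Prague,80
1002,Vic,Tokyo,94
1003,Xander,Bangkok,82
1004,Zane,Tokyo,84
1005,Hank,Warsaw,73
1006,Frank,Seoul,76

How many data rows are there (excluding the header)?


Counting rows (excluding header):
Header: id,name,city,score
Data rows: 7

ANSWER: 7


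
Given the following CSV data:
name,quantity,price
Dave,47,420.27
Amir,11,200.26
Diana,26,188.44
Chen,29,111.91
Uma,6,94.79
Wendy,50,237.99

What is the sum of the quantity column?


Values in 'quantity' column:
  Row 1: 47
  Row 2: 11
  Row 3: 26
  Row 4: 29
  Row 5: 6
  Row 6: 50
Sum = 47 + 11 + 26 + 29 + 6 + 50 = 169

ANSWER: 169


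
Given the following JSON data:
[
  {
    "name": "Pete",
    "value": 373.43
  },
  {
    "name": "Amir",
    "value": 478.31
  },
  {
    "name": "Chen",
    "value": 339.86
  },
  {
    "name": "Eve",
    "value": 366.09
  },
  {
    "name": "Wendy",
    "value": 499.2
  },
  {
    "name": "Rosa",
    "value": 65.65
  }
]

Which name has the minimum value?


Comparing values:
  Pete: 373.43
  Amir: 478.31
  Chen: 339.86
  Eve: 366.09
  Wendy: 499.2
  Rosa: 65.65
Minimum: Rosa (65.65)

ANSWER: Rosa


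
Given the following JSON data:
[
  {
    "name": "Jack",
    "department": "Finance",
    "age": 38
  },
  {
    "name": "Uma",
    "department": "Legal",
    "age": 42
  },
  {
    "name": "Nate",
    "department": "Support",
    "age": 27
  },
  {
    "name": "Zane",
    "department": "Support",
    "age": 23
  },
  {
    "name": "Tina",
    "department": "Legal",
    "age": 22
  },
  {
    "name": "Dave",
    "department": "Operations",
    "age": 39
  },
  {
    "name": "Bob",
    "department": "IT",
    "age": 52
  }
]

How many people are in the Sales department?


Scanning records for department = Sales
  No matches found
Count: 0

ANSWER: 0


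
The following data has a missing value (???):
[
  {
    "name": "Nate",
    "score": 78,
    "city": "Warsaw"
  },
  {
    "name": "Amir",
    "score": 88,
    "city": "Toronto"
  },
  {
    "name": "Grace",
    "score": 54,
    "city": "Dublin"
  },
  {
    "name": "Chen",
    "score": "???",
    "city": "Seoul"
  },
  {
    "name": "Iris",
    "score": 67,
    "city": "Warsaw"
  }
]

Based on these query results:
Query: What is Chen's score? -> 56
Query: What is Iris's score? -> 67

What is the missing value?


The missing value is Chen's score
From query: Chen's score = 56

ANSWER: 56


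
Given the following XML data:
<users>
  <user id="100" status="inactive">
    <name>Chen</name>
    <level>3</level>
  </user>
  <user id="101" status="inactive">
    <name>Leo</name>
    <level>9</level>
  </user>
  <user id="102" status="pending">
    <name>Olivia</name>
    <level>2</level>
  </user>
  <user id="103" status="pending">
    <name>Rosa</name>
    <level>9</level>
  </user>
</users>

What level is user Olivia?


Finding user: Olivia
<level>2</level>

ANSWER: 2


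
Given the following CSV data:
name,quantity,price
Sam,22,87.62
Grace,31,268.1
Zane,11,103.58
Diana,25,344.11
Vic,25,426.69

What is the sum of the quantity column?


Values in 'quantity' column:
  Row 1: 22
  Row 2: 31
  Row 3: 11
  Row 4: 25
  Row 5: 25
Sum = 22 + 31 + 11 + 25 + 25 = 114

ANSWER: 114


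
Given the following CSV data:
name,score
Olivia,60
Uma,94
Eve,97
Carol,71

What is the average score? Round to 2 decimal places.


Scores: 60, 94, 97, 71
Sum = 322
Count = 4
Average = 322 / 4 = 80.50

ANSWER: 80.50


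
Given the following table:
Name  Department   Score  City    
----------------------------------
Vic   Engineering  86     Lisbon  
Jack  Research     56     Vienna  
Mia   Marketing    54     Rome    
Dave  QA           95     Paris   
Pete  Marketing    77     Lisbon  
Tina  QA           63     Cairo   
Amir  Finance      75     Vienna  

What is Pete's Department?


Row 5: Pete
Department = Marketing

ANSWER: Marketing


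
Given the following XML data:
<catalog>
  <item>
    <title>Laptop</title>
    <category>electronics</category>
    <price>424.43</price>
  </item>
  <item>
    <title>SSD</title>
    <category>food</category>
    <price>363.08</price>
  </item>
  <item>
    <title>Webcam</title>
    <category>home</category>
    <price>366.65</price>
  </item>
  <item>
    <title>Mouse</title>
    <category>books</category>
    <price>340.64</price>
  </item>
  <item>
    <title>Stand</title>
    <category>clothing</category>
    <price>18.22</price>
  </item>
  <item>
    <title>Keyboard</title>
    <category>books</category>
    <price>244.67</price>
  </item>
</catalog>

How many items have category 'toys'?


Scanning <item> elements for <category>toys</category>:
Count: 0

ANSWER: 0


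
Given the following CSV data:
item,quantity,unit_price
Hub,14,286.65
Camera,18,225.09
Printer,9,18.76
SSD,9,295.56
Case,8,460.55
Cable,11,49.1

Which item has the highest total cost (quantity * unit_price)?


Computing row totals:
  Hub: 4013.1
  Camera: 4051.62
  Printer: 168.84
  SSD: 2660.04
  Case: 3684.4
  Cable: 540.1
Maximum: Camera (4051.62)

ANSWER: Camera


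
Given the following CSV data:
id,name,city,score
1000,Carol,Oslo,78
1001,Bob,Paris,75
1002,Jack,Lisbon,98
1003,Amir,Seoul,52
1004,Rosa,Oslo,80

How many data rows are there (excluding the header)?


Counting rows (excluding header):
Header: id,name,city,score
Data rows: 5

ANSWER: 5


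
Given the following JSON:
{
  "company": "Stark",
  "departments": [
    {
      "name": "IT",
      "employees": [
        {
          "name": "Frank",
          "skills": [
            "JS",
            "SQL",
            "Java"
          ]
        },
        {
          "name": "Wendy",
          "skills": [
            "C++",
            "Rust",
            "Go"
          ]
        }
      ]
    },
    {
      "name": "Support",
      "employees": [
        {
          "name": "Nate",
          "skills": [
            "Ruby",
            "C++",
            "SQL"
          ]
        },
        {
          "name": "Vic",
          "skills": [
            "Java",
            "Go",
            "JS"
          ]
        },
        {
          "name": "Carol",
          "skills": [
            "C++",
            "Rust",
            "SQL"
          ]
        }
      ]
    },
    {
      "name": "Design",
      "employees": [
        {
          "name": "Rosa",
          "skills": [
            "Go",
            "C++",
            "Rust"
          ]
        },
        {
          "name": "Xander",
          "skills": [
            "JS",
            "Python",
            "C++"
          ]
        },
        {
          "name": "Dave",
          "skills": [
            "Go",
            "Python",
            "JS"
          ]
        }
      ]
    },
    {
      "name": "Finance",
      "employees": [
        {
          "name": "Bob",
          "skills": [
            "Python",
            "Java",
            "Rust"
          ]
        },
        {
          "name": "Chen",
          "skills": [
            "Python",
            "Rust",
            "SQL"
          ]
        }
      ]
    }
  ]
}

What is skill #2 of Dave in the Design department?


Path: departments[2].employees[2].skills[1]
Value: Python

ANSWER: Python


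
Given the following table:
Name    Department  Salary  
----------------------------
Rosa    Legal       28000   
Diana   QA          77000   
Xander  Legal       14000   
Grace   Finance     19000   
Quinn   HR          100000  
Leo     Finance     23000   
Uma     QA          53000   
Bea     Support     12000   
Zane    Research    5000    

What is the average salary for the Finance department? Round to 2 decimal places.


Finance department members:
  Grace: 19000
  Leo: 23000
Sum = 42000
Count = 2
Average = 42000 / 2 = 21000.00

ANSWER: 21000.00


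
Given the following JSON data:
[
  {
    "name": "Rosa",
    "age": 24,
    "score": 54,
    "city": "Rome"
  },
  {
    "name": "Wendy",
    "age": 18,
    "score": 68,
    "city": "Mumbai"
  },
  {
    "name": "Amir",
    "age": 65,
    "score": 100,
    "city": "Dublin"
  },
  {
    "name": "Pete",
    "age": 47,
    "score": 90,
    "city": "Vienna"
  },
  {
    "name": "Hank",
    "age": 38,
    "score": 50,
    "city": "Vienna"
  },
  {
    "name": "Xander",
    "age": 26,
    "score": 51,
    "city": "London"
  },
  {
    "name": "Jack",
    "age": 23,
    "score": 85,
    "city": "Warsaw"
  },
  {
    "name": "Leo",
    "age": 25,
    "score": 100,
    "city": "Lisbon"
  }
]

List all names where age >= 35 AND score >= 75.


Checking both conditions:
  Rosa (age=24, score=54) -> no
  Wendy (age=18, score=68) -> no
  Amir (age=65, score=100) -> YES
  Pete (age=47, score=90) -> YES
  Hank (age=38, score=50) -> no
  Xander (age=26, score=51) -> no
  Jack (age=23, score=85) -> no
  Leo (age=25, score=100) -> no


ANSWER: Amir, Pete


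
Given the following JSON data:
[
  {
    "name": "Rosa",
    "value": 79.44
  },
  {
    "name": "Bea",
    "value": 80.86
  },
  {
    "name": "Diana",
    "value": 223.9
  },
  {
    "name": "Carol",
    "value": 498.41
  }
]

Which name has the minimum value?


Comparing values:
  Rosa: 79.44
  Bea: 80.86
  Diana: 223.9
  Carol: 498.41
Minimum: Rosa (79.44)

ANSWER: Rosa


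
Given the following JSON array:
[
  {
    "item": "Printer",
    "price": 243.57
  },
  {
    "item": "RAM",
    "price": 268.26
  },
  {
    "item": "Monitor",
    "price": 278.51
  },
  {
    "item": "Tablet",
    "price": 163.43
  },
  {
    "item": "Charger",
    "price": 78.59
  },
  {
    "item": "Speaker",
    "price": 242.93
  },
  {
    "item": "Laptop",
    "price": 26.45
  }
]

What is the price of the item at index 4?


Array index 4 -> Charger
price = 78.59

ANSWER: 78.59


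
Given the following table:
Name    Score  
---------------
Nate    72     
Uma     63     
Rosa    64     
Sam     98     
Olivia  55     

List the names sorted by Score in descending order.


Sorting by Score (descending):
  Sam: 98
  Nate: 72
  Rosa: 64
  Uma: 63
  Olivia: 55


ANSWER: Sam, Nate, Rosa, Uma, Olivia


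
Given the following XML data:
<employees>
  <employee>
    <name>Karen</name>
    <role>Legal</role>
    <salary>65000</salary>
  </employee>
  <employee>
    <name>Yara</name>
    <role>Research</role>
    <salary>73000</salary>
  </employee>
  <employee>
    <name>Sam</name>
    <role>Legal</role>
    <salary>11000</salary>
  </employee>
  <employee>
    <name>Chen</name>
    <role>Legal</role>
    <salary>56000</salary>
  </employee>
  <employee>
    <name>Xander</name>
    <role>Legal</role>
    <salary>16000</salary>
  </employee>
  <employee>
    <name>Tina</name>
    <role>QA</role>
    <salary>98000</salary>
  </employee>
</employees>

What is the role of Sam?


Searching for <employee> with <name>Sam</name>
Found at position 3
<role>Legal</role>

ANSWER: Legal


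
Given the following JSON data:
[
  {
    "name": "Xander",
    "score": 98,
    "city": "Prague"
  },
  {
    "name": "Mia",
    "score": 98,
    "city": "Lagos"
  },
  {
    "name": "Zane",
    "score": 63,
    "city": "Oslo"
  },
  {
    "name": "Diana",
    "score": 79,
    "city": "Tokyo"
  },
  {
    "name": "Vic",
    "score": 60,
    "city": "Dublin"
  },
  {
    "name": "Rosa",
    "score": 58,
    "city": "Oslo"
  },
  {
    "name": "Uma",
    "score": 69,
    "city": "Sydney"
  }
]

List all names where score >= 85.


Filtering records where score >= 85:
  Xander (score=98) -> YES
  Mia (score=98) -> YES
  Zane (score=63) -> no
  Diana (score=79) -> no
  Vic (score=60) -> no
  Rosa (score=58) -> no
  Uma (score=69) -> no


ANSWER: Xander, Mia


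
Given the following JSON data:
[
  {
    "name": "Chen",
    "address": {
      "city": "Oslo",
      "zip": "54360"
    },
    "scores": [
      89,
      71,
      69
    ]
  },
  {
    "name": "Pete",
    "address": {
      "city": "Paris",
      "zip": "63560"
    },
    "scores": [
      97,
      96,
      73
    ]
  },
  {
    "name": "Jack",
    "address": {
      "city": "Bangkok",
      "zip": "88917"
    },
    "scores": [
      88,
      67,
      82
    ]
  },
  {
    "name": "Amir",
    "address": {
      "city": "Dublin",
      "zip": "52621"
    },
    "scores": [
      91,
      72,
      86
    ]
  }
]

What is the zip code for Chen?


Path: records[0].address.zip
Value: 54360

ANSWER: 54360


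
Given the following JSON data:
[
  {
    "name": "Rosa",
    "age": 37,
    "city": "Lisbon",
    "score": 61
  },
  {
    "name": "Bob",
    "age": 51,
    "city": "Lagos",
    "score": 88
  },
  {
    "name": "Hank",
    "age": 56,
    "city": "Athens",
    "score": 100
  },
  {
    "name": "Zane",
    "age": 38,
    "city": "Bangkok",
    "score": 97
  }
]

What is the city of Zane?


Looking up record where name = Zane
Record index: 3
Field 'city' = Bangkok

ANSWER: Bangkok


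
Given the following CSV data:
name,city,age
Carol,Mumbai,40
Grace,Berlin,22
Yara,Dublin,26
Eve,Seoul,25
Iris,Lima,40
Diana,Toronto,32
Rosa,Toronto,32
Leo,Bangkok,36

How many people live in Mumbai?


Scanning city column for 'Mumbai':
  Row 1: Carol -> MATCH
Total matches: 1

ANSWER: 1


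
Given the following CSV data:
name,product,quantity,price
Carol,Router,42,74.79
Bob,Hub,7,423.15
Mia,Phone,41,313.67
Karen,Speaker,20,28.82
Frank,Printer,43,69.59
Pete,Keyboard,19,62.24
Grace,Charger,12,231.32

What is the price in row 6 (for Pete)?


Row 6: Pete
Column 'price' = 62.24

ANSWER: 62.24


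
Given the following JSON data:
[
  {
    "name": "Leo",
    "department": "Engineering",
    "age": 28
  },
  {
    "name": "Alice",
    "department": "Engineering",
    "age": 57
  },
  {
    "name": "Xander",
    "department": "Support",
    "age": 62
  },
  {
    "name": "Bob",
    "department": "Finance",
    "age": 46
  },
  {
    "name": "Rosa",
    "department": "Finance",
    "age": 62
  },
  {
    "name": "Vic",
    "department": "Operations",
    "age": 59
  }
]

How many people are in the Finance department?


Scanning records for department = Finance
  Record 3: Bob
  Record 4: Rosa
Count: 2

ANSWER: 2


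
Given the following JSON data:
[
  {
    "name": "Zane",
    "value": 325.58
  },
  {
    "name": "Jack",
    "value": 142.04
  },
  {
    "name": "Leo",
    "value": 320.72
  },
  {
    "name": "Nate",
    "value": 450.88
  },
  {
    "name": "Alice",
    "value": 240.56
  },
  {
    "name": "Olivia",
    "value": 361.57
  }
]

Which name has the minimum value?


Comparing values:
  Zane: 325.58
  Jack: 142.04
  Leo: 320.72
  Nate: 450.88
  Alice: 240.56
  Olivia: 361.57
Minimum: Jack (142.04)

ANSWER: Jack


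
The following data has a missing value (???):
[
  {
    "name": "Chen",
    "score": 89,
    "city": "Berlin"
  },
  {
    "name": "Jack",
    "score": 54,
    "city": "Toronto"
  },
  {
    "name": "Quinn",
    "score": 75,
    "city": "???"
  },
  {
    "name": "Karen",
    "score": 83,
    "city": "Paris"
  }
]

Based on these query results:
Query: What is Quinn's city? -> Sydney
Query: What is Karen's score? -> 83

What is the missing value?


The missing value is Quinn's city
From query: Quinn's city = Sydney

ANSWER: Sydney


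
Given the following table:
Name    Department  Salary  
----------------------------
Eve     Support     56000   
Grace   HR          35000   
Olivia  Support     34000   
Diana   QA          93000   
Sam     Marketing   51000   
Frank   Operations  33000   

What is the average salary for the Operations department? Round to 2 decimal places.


Operations department members:
  Frank: 33000
Sum = 33000
Count = 1
Average = 33000 / 1 = 33000.00

ANSWER: 33000.00


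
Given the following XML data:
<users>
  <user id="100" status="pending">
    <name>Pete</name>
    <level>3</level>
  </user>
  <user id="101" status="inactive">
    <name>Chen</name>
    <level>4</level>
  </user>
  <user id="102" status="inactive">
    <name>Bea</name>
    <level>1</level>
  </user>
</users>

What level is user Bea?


Finding user: Bea
<level>1</level>

ANSWER: 1


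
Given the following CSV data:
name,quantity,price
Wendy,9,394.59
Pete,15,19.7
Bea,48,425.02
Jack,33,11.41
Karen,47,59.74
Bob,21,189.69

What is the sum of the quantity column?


Values in 'quantity' column:
  Row 1: 9
  Row 2: 15
  Row 3: 48
  Row 4: 33
  Row 5: 47
  Row 6: 21
Sum = 9 + 15 + 48 + 33 + 47 + 21 = 173

ANSWER: 173


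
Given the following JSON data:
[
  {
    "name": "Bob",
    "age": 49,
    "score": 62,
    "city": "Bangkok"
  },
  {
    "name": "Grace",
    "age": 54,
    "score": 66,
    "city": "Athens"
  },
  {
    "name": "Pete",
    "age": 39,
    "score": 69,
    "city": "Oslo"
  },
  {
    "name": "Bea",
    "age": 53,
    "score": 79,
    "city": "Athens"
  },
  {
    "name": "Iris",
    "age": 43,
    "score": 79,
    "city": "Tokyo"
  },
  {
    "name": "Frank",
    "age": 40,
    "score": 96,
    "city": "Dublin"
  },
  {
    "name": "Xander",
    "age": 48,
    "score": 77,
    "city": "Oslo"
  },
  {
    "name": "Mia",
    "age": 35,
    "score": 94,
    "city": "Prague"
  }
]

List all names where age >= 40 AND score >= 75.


Checking both conditions:
  Bob (age=49, score=62) -> no
  Grace (age=54, score=66) -> no
  Pete (age=39, score=69) -> no
  Bea (age=53, score=79) -> YES
  Iris (age=43, score=79) -> YES
  Frank (age=40, score=96) -> YES
  Xander (age=48, score=77) -> YES
  Mia (age=35, score=94) -> no


ANSWER: Bea, Iris, Frank, Xander


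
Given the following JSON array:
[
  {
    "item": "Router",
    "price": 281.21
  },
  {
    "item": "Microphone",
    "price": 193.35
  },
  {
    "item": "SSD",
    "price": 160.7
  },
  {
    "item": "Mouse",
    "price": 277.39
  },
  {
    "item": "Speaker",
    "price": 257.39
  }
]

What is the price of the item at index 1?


Array index 1 -> Microphone
price = 193.35

ANSWER: 193.35


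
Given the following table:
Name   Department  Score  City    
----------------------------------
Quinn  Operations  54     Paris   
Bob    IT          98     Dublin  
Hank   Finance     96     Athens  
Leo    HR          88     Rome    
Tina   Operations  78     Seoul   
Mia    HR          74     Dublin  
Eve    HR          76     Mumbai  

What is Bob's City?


Row 2: Bob
City = Dublin

ANSWER: Dublin


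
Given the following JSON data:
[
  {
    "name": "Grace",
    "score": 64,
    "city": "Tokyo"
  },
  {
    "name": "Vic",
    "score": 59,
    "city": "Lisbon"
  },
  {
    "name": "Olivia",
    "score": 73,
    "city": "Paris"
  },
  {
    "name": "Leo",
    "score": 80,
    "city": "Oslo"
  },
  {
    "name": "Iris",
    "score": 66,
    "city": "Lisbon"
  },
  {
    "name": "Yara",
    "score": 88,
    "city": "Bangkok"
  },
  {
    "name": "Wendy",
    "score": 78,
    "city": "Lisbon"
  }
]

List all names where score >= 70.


Filtering records where score >= 70:
  Grace (score=64) -> no
  Vic (score=59) -> no
  Olivia (score=73) -> YES
  Leo (score=80) -> YES
  Iris (score=66) -> no
  Yara (score=88) -> YES
  Wendy (score=78) -> YES


ANSWER: Olivia, Leo, Yara, Wendy


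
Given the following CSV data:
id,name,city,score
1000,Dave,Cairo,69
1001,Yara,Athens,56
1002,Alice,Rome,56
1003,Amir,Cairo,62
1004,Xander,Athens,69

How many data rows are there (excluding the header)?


Counting rows (excluding header):
Header: id,name,city,score
Data rows: 5

ANSWER: 5


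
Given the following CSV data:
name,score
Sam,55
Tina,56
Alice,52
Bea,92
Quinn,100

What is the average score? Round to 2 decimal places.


Scores: 55, 56, 52, 92, 100
Sum = 355
Count = 5
Average = 355 / 5 = 71.00

ANSWER: 71.00


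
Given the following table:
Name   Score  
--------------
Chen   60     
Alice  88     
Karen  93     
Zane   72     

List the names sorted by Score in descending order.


Sorting by Score (descending):
  Karen: 93
  Alice: 88
  Zane: 72
  Chen: 60


ANSWER: Karen, Alice, Zane, Chen


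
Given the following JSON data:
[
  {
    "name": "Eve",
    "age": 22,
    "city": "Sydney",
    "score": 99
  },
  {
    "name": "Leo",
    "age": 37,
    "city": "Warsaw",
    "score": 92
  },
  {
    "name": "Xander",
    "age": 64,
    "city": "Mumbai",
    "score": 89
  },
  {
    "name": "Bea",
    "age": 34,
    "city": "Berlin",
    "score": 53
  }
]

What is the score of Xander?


Looking up record where name = Xander
Record index: 2
Field 'score' = 89

ANSWER: 89


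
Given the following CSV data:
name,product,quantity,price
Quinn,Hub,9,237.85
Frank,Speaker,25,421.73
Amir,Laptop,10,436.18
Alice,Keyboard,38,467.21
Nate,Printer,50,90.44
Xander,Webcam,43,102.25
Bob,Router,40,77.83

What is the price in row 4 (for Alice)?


Row 4: Alice
Column 'price' = 467.21

ANSWER: 467.21


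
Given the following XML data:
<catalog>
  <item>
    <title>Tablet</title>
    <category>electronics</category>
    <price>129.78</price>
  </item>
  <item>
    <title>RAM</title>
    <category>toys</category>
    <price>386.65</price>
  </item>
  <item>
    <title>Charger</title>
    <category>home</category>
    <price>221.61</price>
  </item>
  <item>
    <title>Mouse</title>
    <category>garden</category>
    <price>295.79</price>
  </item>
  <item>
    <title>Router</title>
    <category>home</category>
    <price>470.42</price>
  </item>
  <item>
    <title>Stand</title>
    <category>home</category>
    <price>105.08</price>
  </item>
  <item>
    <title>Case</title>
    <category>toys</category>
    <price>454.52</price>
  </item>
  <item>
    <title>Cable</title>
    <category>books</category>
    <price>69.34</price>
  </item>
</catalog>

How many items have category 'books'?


Scanning <item> elements for <category>books</category>:
  Item 8: Cable -> MATCH
Count: 1

ANSWER: 1


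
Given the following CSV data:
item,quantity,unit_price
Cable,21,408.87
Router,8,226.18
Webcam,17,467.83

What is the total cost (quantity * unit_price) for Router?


Row: Router
quantity = 8
unit_price = 226.18
total = 8 * 226.18 = 1809.44

ANSWER: 1809.44


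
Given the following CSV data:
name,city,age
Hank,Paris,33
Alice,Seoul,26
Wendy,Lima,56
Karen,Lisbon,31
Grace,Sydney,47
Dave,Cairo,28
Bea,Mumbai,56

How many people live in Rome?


Scanning city column for 'Rome':
Total matches: 0

ANSWER: 0


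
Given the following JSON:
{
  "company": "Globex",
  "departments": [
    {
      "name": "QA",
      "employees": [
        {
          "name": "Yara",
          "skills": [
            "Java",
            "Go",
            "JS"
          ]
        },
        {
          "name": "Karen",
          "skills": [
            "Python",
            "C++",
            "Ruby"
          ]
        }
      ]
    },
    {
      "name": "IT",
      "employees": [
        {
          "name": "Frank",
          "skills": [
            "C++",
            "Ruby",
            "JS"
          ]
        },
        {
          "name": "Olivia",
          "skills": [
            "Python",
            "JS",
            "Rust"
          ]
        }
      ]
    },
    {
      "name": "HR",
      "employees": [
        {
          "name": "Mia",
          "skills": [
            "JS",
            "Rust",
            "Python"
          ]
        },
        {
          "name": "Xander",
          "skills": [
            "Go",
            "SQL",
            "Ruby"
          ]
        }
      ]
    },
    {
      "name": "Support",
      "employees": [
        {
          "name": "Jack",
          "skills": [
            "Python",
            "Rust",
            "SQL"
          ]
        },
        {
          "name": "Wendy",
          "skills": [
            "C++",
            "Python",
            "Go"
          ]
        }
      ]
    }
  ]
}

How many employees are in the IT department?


Path: departments[1].employees
Count: 2

ANSWER: 2


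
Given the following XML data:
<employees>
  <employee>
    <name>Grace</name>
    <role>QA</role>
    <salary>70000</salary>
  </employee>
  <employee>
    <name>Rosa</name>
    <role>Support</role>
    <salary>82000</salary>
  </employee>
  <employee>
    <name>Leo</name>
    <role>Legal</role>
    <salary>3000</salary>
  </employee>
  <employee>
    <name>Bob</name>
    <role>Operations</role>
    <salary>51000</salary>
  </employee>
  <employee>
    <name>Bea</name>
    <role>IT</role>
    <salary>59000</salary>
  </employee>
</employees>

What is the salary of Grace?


Searching for <employee> with <name>Grace</name>
Found at position 1
<salary>70000</salary>

ANSWER: 70000


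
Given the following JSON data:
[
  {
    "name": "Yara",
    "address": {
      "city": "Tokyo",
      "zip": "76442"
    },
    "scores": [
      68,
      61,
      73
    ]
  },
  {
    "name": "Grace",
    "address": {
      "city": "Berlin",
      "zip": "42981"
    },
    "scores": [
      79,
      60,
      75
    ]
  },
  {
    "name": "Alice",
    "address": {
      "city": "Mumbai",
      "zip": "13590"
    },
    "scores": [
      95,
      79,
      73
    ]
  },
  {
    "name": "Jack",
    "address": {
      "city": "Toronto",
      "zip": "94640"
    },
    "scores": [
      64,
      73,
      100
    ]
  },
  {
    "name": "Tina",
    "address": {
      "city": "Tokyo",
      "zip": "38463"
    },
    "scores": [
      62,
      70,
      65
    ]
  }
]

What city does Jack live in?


Path: records[3].address.city
Value: Toronto

ANSWER: Toronto


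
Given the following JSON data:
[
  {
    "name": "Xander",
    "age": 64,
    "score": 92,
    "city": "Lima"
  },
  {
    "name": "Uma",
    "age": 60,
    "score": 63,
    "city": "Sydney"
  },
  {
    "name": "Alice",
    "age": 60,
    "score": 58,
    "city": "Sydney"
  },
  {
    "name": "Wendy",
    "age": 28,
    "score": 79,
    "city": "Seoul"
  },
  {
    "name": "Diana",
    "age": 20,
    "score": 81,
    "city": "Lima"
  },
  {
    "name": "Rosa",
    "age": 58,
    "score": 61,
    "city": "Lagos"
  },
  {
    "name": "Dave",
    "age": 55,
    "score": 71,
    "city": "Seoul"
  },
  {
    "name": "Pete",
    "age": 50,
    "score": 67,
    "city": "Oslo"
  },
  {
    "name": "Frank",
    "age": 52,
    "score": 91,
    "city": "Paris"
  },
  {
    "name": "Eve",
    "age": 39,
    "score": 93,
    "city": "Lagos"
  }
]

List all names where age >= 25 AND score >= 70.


Checking both conditions:
  Xander (age=64, score=92) -> YES
  Uma (age=60, score=63) -> no
  Alice (age=60, score=58) -> no
  Wendy (age=28, score=79) -> YES
  Diana (age=20, score=81) -> no
  Rosa (age=58, score=61) -> no
  Dave (age=55, score=71) -> YES
  Pete (age=50, score=67) -> no
  Frank (age=52, score=91) -> YES
  Eve (age=39, score=93) -> YES


ANSWER: Xander, Wendy, Dave, Frank, Eve


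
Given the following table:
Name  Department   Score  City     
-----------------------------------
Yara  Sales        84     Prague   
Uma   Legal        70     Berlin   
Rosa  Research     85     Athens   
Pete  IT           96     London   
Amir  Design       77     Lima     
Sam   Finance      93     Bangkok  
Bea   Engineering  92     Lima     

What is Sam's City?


Row 6: Sam
City = Bangkok

ANSWER: Bangkok


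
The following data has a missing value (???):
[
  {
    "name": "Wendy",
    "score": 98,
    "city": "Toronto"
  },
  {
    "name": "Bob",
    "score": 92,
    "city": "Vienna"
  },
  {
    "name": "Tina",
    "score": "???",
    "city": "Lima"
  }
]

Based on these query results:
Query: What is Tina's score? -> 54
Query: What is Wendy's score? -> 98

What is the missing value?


The missing value is Tina's score
From query: Tina's score = 54

ANSWER: 54


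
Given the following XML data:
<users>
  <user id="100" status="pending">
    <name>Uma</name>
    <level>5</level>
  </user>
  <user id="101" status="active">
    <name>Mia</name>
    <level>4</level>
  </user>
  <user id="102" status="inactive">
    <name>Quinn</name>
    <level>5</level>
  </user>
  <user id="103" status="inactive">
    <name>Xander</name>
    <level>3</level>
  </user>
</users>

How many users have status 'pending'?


Counting users with status='pending':
  Uma (id=100) -> MATCH
Count: 1

ANSWER: 1


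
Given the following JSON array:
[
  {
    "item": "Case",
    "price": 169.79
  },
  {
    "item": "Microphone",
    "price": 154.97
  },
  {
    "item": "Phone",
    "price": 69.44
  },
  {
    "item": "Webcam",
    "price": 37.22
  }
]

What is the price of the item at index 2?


Array index 2 -> Phone
price = 69.44

ANSWER: 69.44


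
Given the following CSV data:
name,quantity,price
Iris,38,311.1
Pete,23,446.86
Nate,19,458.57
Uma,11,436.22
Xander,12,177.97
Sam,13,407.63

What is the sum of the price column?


Values in 'price' column:
  Row 1: 311.1
  Row 2: 446.86
  Row 3: 458.57
  Row 4: 436.22
  Row 5: 177.97
  Row 6: 407.63
Sum = 311.1 + 446.86 + 458.57 + 436.22 + 177.97 + 407.63 = 2238.35

ANSWER: 2238.35


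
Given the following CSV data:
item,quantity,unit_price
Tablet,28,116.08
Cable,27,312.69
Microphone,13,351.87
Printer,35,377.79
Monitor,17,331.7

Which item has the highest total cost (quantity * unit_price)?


Computing row totals:
  Tablet: 3250.24
  Cable: 8442.63
  Microphone: 4574.31
  Printer: 13222.65
  Monitor: 5638.9
Maximum: Printer (13222.65)

ANSWER: Printer


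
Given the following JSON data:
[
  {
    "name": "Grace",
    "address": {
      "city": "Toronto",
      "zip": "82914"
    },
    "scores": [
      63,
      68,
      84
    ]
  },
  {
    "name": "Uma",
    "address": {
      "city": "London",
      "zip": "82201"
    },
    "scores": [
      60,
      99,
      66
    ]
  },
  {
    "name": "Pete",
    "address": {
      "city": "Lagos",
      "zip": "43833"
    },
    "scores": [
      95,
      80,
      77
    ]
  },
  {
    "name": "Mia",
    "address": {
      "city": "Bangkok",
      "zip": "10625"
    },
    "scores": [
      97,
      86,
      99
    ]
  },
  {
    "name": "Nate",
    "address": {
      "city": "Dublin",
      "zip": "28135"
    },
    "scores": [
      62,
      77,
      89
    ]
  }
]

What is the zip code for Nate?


Path: records[4].address.zip
Value: 28135

ANSWER: 28135


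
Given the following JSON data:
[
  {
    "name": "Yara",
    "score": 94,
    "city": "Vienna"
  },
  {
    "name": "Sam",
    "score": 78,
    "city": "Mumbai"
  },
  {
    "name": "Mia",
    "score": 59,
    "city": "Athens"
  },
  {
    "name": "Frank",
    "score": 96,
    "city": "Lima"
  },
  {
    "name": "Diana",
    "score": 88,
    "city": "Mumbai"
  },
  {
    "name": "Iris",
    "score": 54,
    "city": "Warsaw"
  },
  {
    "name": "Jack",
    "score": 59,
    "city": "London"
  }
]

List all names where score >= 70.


Filtering records where score >= 70:
  Yara (score=94) -> YES
  Sam (score=78) -> YES
  Mia (score=59) -> no
  Frank (score=96) -> YES
  Diana (score=88) -> YES
  Iris (score=54) -> no
  Jack (score=59) -> no


ANSWER: Yara, Sam, Frank, Diana


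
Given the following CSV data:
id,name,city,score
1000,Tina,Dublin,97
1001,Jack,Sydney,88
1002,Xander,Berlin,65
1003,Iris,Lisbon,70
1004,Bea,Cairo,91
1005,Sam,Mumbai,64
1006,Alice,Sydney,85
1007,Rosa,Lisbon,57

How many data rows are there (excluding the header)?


Counting rows (excluding header):
Header: id,name,city,score
Data rows: 8

ANSWER: 8


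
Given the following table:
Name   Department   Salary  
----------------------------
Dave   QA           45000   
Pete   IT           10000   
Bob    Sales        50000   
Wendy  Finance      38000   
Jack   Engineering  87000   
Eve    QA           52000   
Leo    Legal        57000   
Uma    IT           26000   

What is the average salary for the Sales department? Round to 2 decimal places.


Sales department members:
  Bob: 50000
Sum = 50000
Count = 1
Average = 50000 / 1 = 50000.00

ANSWER: 50000.00


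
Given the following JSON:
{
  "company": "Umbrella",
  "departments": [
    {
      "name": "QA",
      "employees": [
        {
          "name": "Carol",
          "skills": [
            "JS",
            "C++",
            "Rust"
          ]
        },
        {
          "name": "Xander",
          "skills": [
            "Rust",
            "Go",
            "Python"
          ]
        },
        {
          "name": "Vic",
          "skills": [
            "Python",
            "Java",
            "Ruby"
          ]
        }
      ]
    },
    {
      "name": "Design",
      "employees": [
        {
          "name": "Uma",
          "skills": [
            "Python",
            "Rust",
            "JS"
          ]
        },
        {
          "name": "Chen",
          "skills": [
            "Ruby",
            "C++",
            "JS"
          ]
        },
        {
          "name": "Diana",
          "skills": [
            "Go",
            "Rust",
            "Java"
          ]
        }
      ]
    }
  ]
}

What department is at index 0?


Path: departments[0].name
Value: QA

ANSWER: QA
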